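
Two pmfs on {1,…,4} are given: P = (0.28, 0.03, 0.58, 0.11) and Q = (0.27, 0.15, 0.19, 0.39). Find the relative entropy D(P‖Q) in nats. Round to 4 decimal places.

D(P‖Q) = Σ p·ln(p/q).
  0.28·ln(0.28/0.27) = 0.01018
  0.03·ln(0.03/0.15) = -0.04828
  0.58·ln(0.58/0.19) = 0.64728
  0.11·ln(0.11/0.39) = -0.13922
D(P‖Q) = 0.4700 nats.

0.4700 nats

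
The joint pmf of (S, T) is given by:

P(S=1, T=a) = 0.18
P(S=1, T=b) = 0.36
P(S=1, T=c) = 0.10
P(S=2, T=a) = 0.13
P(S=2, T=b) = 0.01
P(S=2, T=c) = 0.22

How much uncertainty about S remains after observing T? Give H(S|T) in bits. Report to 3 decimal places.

0.657 bits

Chain rule: H(S|T) = H(S,T) − H(T).
Marginals: p(S) = (0.6400, 0.3600), p(T) = (0.3100, 0.3700, 0.3200).
H(S,T) = 2.2378 bits; H(T) = 1.5806 bits.
H(S|T) = 2.2378 − 1.5806 = 0.657 bits.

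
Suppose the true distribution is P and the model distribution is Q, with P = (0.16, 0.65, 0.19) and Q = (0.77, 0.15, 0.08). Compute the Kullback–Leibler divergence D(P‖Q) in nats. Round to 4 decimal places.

0.8661 nats

D(P‖Q) = Σ p·ln(p/q).
  0.16·ln(0.16/0.77) = -0.25139
  0.65·ln(0.65/0.15) = 0.95312
  0.19·ln(0.19/0.08) = 0.16435
D(P‖Q) = 0.8661 nats.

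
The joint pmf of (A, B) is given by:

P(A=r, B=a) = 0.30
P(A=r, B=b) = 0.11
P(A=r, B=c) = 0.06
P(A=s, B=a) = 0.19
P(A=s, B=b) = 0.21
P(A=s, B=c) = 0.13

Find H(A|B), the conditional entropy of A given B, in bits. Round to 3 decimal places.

Marginals: p(A) = (0.4700, 0.5300), p(B) = (0.4900, 0.3200, 0.1900).
H(A|B) = Σ p(B) · H(A|B=·).
  B=a: p=0.4900, H(A|B=a) = 0.9633
  B=b: p=0.3200, H(A|B=b) = 0.9284
  B=c: p=0.1900, H(A|B=c) = 0.8997
Weighted sum = 0.940 bits.

0.940 bits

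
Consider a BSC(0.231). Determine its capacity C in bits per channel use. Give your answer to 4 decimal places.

0.2202 bits

Binary symmetric channel: C = 1 − h₂(ε) where h₂ is the binary entropy function.
h₂(0.231) = −0.231·log₂0.231 − 0.769·log₂0.769 = 0.7798.
C = 1 − 0.7798 = 0.2202 bits per channel use.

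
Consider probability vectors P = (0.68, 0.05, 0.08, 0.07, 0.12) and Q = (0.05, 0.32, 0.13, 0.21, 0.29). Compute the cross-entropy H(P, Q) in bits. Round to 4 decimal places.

H(P,Q) = −Σ p·log₂ q.
  −0.68·log₂(0.05) = 2.93891
  −0.05·log₂(0.32) = 0.08219
  −0.08·log₂(0.13) = 0.23547
  −0.07·log₂(0.21) = 0.15761
  −0.12·log₂(0.29) = 0.21431
H(P,Q) = 3.6285 bits.

3.6285 bits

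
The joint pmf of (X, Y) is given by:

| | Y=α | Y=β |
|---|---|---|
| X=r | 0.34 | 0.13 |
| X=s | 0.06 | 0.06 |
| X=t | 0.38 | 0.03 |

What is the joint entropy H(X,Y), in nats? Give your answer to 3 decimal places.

1.443 nats

H(X,Y) = −Σ p(x,y)·ln p(x,y) over all 6 cells.
  cell (r,α): −0.34·ln0.34 = 0.3668
  cell (r,β): −0.13·ln0.13 = 0.2652
  cell (s,α): −0.06·ln0.06 = 0.1688
  cell (s,β): −0.06·ln0.06 = 0.1688
  cell (t,α): −0.38·ln0.38 = 0.3677
  cell (t,β): −0.03·ln0.03 = 0.1052
Sum = 1.443 nats.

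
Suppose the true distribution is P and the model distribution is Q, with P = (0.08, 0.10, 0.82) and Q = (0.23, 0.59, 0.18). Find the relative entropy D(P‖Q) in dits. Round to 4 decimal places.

0.4262 dits

D(P‖Q) = Σ p·log₁₀(p/q).
  0.08·log₁₀(0.08/0.23) = -0.03669
  0.10·log₁₀(0.10/0.59) = -0.07709
  0.82·log₁₀(0.82/0.18) = 0.54000
D(P‖Q) = 0.4262 dits.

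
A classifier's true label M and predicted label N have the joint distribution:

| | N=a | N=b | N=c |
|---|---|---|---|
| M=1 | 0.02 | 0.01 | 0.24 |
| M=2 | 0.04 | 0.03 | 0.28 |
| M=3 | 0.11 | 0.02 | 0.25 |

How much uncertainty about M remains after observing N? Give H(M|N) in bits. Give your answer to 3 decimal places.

Marginals: p(M) = (0.2700, 0.3500, 0.3800), p(N) = (0.1700, 0.0600, 0.7700).
H(M|N) = Σ p(N) · H(M|N=·).
  N=a: p=0.1700, H(M|N=a) = 1.2608
  N=b: p=0.0600, H(M|N=b) = 1.4591
  N=c: p=0.7700, H(M|N=c) = 1.5818
Weighted sum = 1.520 bits.

1.520 bits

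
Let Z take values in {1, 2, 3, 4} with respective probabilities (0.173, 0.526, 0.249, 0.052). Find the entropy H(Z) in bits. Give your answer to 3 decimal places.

H(Z) = −Σ p·log₂ p.
  −(0.173)·log₂(0.173) = 0.4379
  −(0.526)·log₂(0.526) = 0.4875
  −(0.249)·log₂(0.249) = 0.4994
  −(0.052)·log₂(0.052) = 0.2218
Sum: 0.4379 + 0.4875 + 0.4994 + 0.2218 = 1.647 bits.

1.647 bits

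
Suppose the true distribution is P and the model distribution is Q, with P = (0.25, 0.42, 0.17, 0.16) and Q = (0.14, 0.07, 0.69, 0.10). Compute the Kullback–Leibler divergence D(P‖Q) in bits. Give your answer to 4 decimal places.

D(P‖Q) = Σ p·log₂(p/q).
  0.25·log₂(0.25/0.14) = 0.20913
  0.42·log₂(0.42/0.07) = 1.08568
  0.17·log₂(0.17/0.69) = -0.34358
  0.16·log₂(0.16/0.10) = 0.10849
D(P‖Q) = 1.0597 bits.

1.0597 bits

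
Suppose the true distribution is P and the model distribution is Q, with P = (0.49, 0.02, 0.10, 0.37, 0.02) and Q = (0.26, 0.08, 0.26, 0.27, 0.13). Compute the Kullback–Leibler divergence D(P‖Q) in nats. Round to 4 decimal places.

D(P‖Q) = Σ p·ln(p/q).
  0.49·ln(0.49/0.26) = 0.31052
  0.02·ln(0.02/0.08) = -0.02773
  0.10·ln(0.10/0.26) = -0.09555
  0.37·ln(0.37/0.27) = 0.11658
  0.02·ln(0.02/0.13) = -0.03744
D(P‖Q) = 0.2664 nats.

0.2664 nats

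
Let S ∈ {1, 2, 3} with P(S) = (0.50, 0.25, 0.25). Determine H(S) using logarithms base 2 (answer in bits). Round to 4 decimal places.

1.5000 bits

H(S) = −Σ p·log₂ p.
  −(0.50)·log₂(0.50) = 0.50000
  −(0.25)·log₂(0.25) = 0.50000
  −(0.25)·log₂(0.25) = 0.50000
Sum: 0.50000 + 0.50000 + 0.50000 = 1.5000 bits.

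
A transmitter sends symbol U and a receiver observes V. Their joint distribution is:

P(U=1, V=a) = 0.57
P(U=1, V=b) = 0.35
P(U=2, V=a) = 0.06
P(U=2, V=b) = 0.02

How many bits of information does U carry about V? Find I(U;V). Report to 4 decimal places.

0.0041 bits

Marginals: p(U) = (0.9200, 0.0800), p(V) = (0.6300, 0.3700).
I(U;V) = Σ p(x,y)·log₂[p(x,y)/(p(x)p(y))].
  (1,a): 0.57·log₂(0.9834) = -0.01373
  (1,b): 0.35·log₂(1.0282) = 0.01404
  (2,a): 0.06·log₂(1.1905) = 0.01509
  (2,b): 0.02·log₂(0.6757) = -0.01131
Sum = 0.0041 bits.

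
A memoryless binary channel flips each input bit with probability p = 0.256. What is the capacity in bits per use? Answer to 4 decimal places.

Binary symmetric channel: C = 1 − h₂(ε) where h₂ is the binary entropy function.
h₂(0.256) = −0.256·log₂0.256 − 0.744·log₂0.744 = 0.8207.
C = 1 − 0.8207 = 0.1793 bits per channel use.

0.1793 bits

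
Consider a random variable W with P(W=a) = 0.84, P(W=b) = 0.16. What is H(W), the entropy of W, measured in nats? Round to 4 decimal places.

H(W) = −Σ p·ln p.
  −(0.84)·ln(0.84) = 0.14646
  −(0.16)·ln(0.16) = 0.29321
Sum: 0.14646 + 0.29321 = 0.4397 nats.

0.4397 nats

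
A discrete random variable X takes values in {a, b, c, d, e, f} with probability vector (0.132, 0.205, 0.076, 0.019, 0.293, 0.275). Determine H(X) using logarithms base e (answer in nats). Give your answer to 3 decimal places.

1.578 nats

H(X) = −Σ p·ln p.
  −(0.132)·ln(0.132) = 0.2673
  −(0.205)·ln(0.205) = 0.3249
  −(0.076)·ln(0.076) = 0.1959
  −(0.019)·ln(0.019) = 0.0753
  −(0.293)·ln(0.293) = 0.3597
  −(0.275)·ln(0.275) = 0.3550
Sum: 0.2673 + 0.3249 + 0.1959 + 0.0753 + 0.3597 + 0.3550 = 1.578 nats.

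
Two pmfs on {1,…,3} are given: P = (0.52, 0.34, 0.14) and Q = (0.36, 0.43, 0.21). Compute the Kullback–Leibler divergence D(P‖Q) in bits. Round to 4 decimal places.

0.0788 bits

D(P‖Q) = Σ p·log₂(p/q).
  0.52·log₂(0.52/0.36) = 0.27587
  0.34·log₂(0.34/0.43) = -0.11519
  0.14·log₂(0.14/0.21) = -0.08189
D(P‖Q) = 0.0788 bits.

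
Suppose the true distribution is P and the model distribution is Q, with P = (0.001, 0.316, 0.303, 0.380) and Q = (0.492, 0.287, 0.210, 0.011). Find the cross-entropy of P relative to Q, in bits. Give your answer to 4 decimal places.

3.7247 bits

H(P,Q) = −Σ p·log₂ q.
  −0.001·log₂(0.492) = 0.00102
  −0.316·log₂(0.287) = 0.56908
  −0.303·log₂(0.210) = 0.68222
  −0.380·log₂(0.011) = 2.47241
H(P,Q) = 3.7247 bits.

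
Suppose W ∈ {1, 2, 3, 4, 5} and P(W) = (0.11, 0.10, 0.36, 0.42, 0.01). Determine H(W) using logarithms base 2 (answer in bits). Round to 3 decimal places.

1.805 bits

H(W) = −Σ p·log₂ p.
  −(0.11)·log₂(0.11) = 0.3503
  −(0.10)·log₂(0.10) = 0.3322
  −(0.36)·log₂(0.36) = 0.5306
  −(0.42)·log₂(0.42) = 0.5256
  −(0.01)·log₂(0.01) = 0.0664
Sum: 0.3503 + 0.3322 + 0.5306 + 0.5256 + 0.0664 = 1.805 bits.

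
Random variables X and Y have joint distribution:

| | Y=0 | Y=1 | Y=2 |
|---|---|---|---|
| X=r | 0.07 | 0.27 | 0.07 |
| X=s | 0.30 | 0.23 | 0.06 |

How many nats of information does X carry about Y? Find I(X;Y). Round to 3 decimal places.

Marginals: p(X) = (0.4100, 0.5900), p(Y) = (0.3700, 0.5000, 0.1300).
I(X;Y) = Σ p(x,y)·ln[p(x,y)/(p(x)p(y))].
  (r,0): 0.07·ln(0.4614) = -0.0541
  (r,1): 0.27·ln(1.3171) = 0.0744
  (r,2): 0.07·ln(1.3133) = 0.0191
  (s,0): 0.30·ln(1.3743) = 0.0954
  (s,1): 0.23·ln(0.7797) = -0.0572
  (s,2): 0.06·ln(0.7823) = -0.0147
Sum = 0.063 nats.

0.063 nats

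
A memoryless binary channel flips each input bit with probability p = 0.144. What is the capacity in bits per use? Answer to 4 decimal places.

Binary symmetric channel: C = 1 − h₂(ε) where h₂ is the binary entropy function.
h₂(0.144) = −0.144·log₂0.144 − 0.856·log₂0.856 = 0.5946.
C = 1 − 0.5946 = 0.4054 bits per channel use.

0.4054 bits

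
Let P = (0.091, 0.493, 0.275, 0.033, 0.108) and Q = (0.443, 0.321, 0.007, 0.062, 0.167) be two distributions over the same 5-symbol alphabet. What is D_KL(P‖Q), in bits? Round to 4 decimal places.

D(P‖Q) = Σ p·log₂(p/q).
  0.091·log₂(0.091/0.443) = -0.20779
  0.493·log₂(0.493/0.321) = 0.30517
  0.275·log₂(0.275/0.007) = 1.45638
  0.033·log₂(0.033/0.062) = -0.03002
  0.108·log₂(0.108/0.167) = -0.06791
D(P‖Q) = 1.4558 bits.

1.4558 bits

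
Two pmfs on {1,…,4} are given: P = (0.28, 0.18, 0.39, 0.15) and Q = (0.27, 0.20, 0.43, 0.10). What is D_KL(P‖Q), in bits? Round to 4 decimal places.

0.0201 bits

D(P‖Q) = Σ p·log₂(p/q).
  0.28·log₂(0.28/0.27) = 0.01469
  0.18·log₂(0.18/0.20) = -0.02736
  0.39·log₂(0.39/0.43) = -0.05494
  0.15·log₂(0.15/0.10) = 0.08774
D(P‖Q) = 0.0201 bits.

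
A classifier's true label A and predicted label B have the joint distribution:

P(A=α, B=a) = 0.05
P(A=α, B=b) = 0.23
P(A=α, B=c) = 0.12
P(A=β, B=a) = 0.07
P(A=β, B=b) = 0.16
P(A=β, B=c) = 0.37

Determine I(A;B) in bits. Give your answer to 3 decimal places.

0.079 bits

Marginals: p(A) = (0.4000, 0.6000), p(B) = (0.1200, 0.3900, 0.4900).
I(A;B) = H(A) + H(B) − H(A,B).
H(A) = 0.9710, H(B) = 1.4011, H(A,B) = 2.2931.
I(A;B) = 0.9710 + 1.4011 − 2.2931 = 0.079 bits.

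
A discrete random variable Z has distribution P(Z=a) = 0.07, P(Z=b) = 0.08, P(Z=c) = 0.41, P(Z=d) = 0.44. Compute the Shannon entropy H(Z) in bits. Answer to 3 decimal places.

1.609 bits

H(Z) = −Σ p·log₂ p.
  −(0.07)·log₂(0.07) = 0.2686
  −(0.08)·log₂(0.08) = 0.2915
  −(0.41)·log₂(0.41) = 0.5274
  −(0.44)·log₂(0.44) = 0.5211
Sum: 0.2686 + 0.2915 + 0.5274 + 0.5211 = 1.609 bits.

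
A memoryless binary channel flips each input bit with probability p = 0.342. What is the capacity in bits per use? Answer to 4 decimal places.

Binary symmetric channel: C = 1 − h₂(ε) where h₂ is the binary entropy function.
h₂(0.342) = −0.342·log₂0.342 − 0.658·log₂0.658 = 0.9267.
C = 1 − 0.9267 = 0.0733 bits per channel use.

0.0733 bits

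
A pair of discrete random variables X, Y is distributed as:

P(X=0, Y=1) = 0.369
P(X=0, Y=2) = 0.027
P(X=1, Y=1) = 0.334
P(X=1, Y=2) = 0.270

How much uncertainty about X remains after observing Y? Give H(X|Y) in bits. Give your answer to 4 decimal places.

0.8323 bits

Chain rule: H(X|Y) = H(X,Y) − H(Y).
Marginals: p(X) = (0.3960, 0.6040), p(Y) = (0.7030, 0.2970).
H(X,Y) = 1.7099 bits; H(Y) = 0.8776 bits.
H(X|Y) = 1.7099 − 0.8776 = 0.8323 bits.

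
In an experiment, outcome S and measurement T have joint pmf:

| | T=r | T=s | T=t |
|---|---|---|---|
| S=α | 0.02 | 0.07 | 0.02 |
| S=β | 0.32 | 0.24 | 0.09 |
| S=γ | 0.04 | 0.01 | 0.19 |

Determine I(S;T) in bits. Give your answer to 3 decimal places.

0.291 bits

Marginals: p(S) = (0.1100, 0.6500, 0.2400), p(T) = (0.3800, 0.3200, 0.3000).
I(S;T) = H(S) + H(T) − H(S,T).
H(S) = 1.2484, H(T) = 1.5776, H(S,T) = 2.5346.
I(S;T) = 1.2484 + 1.5776 − 2.5346 = 0.291 bits.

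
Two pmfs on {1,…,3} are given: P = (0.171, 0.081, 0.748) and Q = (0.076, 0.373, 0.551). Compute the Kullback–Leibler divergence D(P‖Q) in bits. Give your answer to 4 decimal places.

D(P‖Q) = Σ p·log₂(p/q).
  0.171·log₂(0.171/0.076) = 0.20006
  0.081·log₂(0.081/0.373) = -0.17846
  0.748·log₂(0.748/0.551) = 0.32986
D(P‖Q) = 0.3515 bits.

0.3515 bits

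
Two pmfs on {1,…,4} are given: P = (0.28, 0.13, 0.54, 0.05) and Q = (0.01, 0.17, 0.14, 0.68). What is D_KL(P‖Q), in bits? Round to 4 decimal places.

D(P‖Q) = Σ p·log₂(p/q).
  0.28·log₂(0.28/0.01) = 1.34606
  0.13·log₂(0.13/0.17) = -0.05031
  0.54·log₂(0.54/0.14) = 1.05167
  0.05·log₂(0.05/0.68) = -0.18828
D(P‖Q) = 2.1591 bits.

2.1591 bits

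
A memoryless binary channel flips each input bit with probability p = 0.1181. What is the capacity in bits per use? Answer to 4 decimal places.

0.4761 bits

Binary symmetric channel: C = 1 − h₂(ε) where h₂ is the binary entropy function.
h₂(0.1181) = −0.1181·log₂0.1181 − 0.8819·log₂0.8819 = 0.5239.
C = 1 − 0.5239 = 0.4761 bits per channel use.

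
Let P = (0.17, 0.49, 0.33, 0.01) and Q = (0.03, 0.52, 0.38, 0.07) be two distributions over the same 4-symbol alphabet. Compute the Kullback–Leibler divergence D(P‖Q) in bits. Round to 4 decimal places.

D(P‖Q) = Σ p·log₂(p/q).
  0.17·log₂(0.17/0.03) = 0.42543
  0.49·log₂(0.49/0.52) = -0.04201
  0.33·log₂(0.33/0.38) = -0.06717
  0.01·log₂(0.01/0.07) = -0.02807
D(P‖Q) = 0.2882 bits.

0.2882 bits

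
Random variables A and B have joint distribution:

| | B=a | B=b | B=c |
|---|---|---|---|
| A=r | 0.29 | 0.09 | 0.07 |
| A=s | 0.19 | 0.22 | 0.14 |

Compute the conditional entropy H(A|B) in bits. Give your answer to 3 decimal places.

Marginals: p(A) = (0.4500, 0.5500), p(B) = (0.4800, 0.3100, 0.2100).
H(A|B) = Σ p(B) · H(A|B=·).
  B=a: p=0.4800, H(A|B=a) = 0.9685
  B=b: p=0.3100, H(A|B=b) = 0.8691
  B=c: p=0.2100, H(A|B=c) = 0.9183
Weighted sum = 0.927 bits.

0.927 bits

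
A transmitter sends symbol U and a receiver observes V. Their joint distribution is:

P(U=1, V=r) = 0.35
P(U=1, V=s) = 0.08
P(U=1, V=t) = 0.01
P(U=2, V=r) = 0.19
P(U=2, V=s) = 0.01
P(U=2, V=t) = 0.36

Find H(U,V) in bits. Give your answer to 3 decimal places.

H(U,V) = −Σ p(x,y)·log₂ p(x,y) over all 6 cells.
  cell (1,r): −0.35·log₂0.35 = 0.5301
  cell (1,s): −0.08·log₂0.08 = 0.2915
  cell (1,t): −0.01·log₂0.01 = 0.0664
  cell (2,r): −0.19·log₂0.19 = 0.4552
  cell (2,s): −0.01·log₂0.01 = 0.0664
  cell (2,t): −0.36·log₂0.36 = 0.5306
Sum = 1.940 bits.

1.940 bits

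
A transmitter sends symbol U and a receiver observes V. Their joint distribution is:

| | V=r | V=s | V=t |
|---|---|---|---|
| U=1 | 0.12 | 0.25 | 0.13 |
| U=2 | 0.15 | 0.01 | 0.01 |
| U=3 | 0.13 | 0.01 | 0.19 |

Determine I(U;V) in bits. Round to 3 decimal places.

0.332 bits

Marginals: p(U) = (0.5000, 0.1700, 0.3300), p(V) = (0.4000, 0.2700, 0.3300).
I(U;V) = H(U) + H(V) − H(U,V).
H(U) = 1.4624, H(V) = 1.5666, H(U,V) = 2.6974.
I(U;V) = 1.4624 + 1.5666 − 2.6974 = 0.332 bits.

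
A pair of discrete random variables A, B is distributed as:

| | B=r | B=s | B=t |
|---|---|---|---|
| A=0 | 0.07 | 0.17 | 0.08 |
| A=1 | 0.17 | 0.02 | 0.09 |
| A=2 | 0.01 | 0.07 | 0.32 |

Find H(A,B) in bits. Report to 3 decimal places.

H(A,B) = −Σ p(x,y)·log₂ p(x,y) over all 9 cells.
  cell (0,r): −0.07·log₂0.07 = 0.2686
  cell (0,s): −0.17·log₂0.17 = 0.4346
  cell (0,t): −0.08·log₂0.08 = 0.2915
  cell (1,r): −0.17·log₂0.17 = 0.4346
  cell (1,s): −0.02·log₂0.02 = 0.1129
  cell (1,t): −0.09·log₂0.09 = 0.3127
  cell (2,r): −0.01·log₂0.01 = 0.0664
  cell (2,s): −0.07·log₂0.07 = 0.2686
  cell (2,t): −0.32·log₂0.32 = 0.5260
Sum = 2.716 bits.

2.716 bits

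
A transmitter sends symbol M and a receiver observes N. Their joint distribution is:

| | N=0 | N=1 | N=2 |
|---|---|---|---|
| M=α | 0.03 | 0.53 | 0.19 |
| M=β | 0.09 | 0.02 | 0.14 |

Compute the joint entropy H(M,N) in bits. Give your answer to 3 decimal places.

1.915 bits

H(M,N) = −Σ p(x,y)·log₂ p(x,y) over all 6 cells.
  cell (α,0): −0.03·log₂0.03 = 0.1518
  cell (α,1): −0.53·log₂0.53 = 0.4854
  cell (α,2): −0.19·log₂0.19 = 0.4552
  cell (β,0): −0.09·log₂0.09 = 0.3127
  cell (β,1): −0.02·log₂0.02 = 0.1129
  cell (β,2): −0.14·log₂0.14 = 0.3971
Sum = 1.915 bits.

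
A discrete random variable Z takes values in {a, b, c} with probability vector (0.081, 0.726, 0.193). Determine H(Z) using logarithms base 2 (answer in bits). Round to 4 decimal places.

H(Z) = −Σ p·log₂ p.
  −(0.081)·log₂(0.081) = 0.29370
  −(0.726)·log₂(0.726) = 0.33538
  −(0.193)·log₂(0.193) = 0.45805
Sum: 0.29370 + 0.33538 + 0.45805 = 1.0871 bits.

1.0871 bits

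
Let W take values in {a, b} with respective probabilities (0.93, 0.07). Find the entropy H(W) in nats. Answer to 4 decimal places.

H(W) = −Σ p·ln p.
  −(0.93)·ln(0.93) = 0.06749
  −(0.07)·ln(0.07) = 0.18615
Sum: 0.06749 + 0.18615 = 0.2536 nats.

0.2536 nats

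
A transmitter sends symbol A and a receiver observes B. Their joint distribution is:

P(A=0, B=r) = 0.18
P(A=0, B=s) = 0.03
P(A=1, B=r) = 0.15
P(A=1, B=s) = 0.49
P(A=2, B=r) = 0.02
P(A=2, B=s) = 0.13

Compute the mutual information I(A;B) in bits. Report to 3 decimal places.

Marginals: p(A) = (0.2100, 0.6400, 0.1500), p(B) = (0.3500, 0.6500).
I(A;B) = H(A) + H(B) − H(A,B).
H(A) = 1.2954, H(B) = 0.9341, H(A,B) = 2.0074.
I(A;B) = 1.2954 + 0.9341 − 2.0074 = 0.222 bits.

0.222 bits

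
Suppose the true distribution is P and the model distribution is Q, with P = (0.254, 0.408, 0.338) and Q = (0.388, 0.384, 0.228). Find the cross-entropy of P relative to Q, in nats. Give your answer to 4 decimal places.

H(P,Q) = −Σ p·ln q.
  −0.254·ln(0.388) = 0.24047
  −0.408·ln(0.384) = 0.39050
  −0.338·ln(0.228) = 0.49970
H(P,Q) = 1.1307 nats.

1.1307 nats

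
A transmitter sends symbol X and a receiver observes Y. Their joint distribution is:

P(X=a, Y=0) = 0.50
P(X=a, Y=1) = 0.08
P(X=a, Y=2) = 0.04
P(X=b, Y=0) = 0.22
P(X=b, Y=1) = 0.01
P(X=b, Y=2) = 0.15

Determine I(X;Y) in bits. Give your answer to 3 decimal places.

Marginals: p(X) = (0.6200, 0.3800), p(Y) = (0.7200, 0.0900, 0.1900).
I(X;Y) = H(X) + H(Y) − H(X,Y).
H(X) = 0.9580, H(Y) = 1.1091, H(X,Y) = 1.9348.
I(X;Y) = 0.9580 + 1.1091 − 1.9348 = 0.132 bits.

0.132 bits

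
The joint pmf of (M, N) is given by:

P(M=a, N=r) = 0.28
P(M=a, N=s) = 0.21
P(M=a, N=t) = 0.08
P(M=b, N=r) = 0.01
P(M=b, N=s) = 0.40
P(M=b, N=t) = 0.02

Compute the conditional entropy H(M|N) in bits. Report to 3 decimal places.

0.702 bits

Chain rule: H(M|N) = H(M,N) − H(N).
Marginals: p(M) = (0.5700, 0.4300), p(N) = (0.2900, 0.6100, 0.1000).
H(M,N) = 1.9866 bits; H(N) = 1.2851 bits.
H(M|N) = 1.9866 − 1.2851 = 0.702 bits.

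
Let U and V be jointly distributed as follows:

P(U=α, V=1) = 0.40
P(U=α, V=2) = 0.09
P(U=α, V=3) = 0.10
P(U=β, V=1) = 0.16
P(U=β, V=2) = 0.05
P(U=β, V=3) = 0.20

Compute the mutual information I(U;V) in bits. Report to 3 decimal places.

0.086 bits

Marginals: p(U) = (0.5900, 0.4100), p(V) = (0.5600, 0.1400, 0.3000).
I(U;V) = Σ p(x,y)·log₂[p(x,y)/(p(x)p(y))].
  (α,1): 0.40·log₂(1.2107) = 0.1103
  (α,2): 0.09·log₂(1.0896) = 0.0111
  (α,3): 0.10·log₂(0.5650) = -0.0824
  (β,1): 0.16·log₂(0.6969) = -0.0834
  (β,2): 0.05·log₂(0.8711) = -0.0100
  (β,3): 0.20·log₂(1.6260) = 0.1403
Sum = 0.086 bits.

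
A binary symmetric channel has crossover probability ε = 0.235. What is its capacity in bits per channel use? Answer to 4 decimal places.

0.2134 bits

Binary symmetric channel: C = 1 − h₂(ε) where h₂ is the binary entropy function.
h₂(0.235) = −0.235·log₂0.235 − 0.765·log₂0.765 = 0.7866.
C = 1 − 0.7866 = 0.2134 bits per channel use.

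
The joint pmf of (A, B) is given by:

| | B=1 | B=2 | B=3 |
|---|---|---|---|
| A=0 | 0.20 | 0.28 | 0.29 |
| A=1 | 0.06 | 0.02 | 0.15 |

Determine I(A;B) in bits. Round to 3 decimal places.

Marginals: p(A) = (0.7700, 0.2300), p(B) = (0.2600, 0.3000, 0.4400).
I(A;B) = H(A) + H(B) − H(A,B).
H(A) = 0.7780, H(B) = 1.5475, H(A,B) = 2.2635.
I(A;B) = 0.7780 + 1.5475 − 2.2635 = 0.062 bits.

0.062 bits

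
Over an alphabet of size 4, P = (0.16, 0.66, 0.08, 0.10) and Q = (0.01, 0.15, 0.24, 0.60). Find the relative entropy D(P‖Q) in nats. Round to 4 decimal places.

1.1544 nats

D(P‖Q) = Σ p·ln(p/q).
  0.16·ln(0.16/0.01) = 0.44361
  0.66·ln(0.66/0.15) = 0.97786
  0.08·ln(0.08/0.24) = -0.08789
  0.10·ln(0.10/0.60) = -0.17918
D(P‖Q) = 1.1544 nats.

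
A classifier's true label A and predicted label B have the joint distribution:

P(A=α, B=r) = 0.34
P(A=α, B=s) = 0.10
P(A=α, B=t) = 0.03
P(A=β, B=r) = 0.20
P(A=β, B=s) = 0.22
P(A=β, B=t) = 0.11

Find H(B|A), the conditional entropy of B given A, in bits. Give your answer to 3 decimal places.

1.311 bits

Chain rule: H(B|A) = H(A,B) − H(A).
Marginals: p(A) = (0.4700, 0.5300), p(B) = (0.5400, 0.3200, 0.1400).
H(A,B) = 2.3084 bits; H(A) = 0.9974 bits.
H(B|A) = 2.3084 − 0.9974 = 1.311 bits.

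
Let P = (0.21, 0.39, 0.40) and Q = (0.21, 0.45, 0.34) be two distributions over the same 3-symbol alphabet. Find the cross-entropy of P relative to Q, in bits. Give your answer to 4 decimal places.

1.5447 bits

H(P,Q) = −Σ p·log₂ q.
  −0.21·log₂(0.21) = 0.47282
  −0.39·log₂(0.45) = 0.44928
  −0.40·log₂(0.34) = 0.62256
H(P,Q) = 1.5447 bits.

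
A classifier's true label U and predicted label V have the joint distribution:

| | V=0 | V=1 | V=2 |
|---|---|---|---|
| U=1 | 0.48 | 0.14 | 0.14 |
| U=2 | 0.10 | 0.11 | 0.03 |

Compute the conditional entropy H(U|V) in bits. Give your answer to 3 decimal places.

Marginals: p(U) = (0.7600, 0.2400), p(V) = (0.5800, 0.2500, 0.1700).
H(U|V) = Σ p(V) · H(U|V=·).
  V=0: p=0.5800, H(U|V=0) = 0.6632
  V=1: p=0.2500, H(U|V=1) = 0.9896
  V=2: p=0.1700, H(U|V=2) = 0.6723
Weighted sum = 0.746 bits.

0.746 bits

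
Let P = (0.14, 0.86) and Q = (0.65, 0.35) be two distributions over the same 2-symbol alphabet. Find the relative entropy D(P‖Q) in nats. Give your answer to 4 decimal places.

0.5582 nats

D(P‖Q) = Σ p·ln(p/q).
  0.14·ln(0.14/0.65) = -0.21495
  0.86·ln(0.86/0.35) = 0.77314
D(P‖Q) = 0.5582 nats.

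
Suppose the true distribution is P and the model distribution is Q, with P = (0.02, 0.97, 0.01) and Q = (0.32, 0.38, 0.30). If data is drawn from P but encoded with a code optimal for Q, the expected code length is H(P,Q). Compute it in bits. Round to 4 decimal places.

1.4043 bits

H(P,Q) = −Σ p·log₂ q.
  −0.02·log₂(0.32) = 0.03288
  −0.97·log₂(0.38) = 1.35405
  −0.01·log₂(0.30) = 0.01737
H(P,Q) = 1.4043 bits.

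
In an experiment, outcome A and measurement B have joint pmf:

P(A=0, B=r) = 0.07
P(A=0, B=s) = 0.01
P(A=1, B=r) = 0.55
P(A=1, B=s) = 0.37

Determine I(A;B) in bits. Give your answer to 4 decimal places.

Marginals: p(A) = (0.0800, 0.9200), p(B) = (0.6200, 0.3800).
I(A;B) = H(A) + H(B) − H(A,B).
H(A) = 0.4022, H(B) = 0.9580, H(A,B) = 1.3401.
I(A;B) = 0.4022 + 0.9580 − 1.3401 = 0.0201 bits.

0.0201 bits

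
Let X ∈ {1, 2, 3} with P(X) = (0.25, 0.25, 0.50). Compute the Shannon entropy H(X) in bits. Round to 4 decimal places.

1.5000 bits

H(X) = −Σ p·log₂ p.
  −(0.25)·log₂(0.25) = 0.50000
  −(0.25)·log₂(0.25) = 0.50000
  −(0.50)·log₂(0.50) = 0.50000
Sum: 0.50000 + 0.50000 + 0.50000 = 1.5000 bits.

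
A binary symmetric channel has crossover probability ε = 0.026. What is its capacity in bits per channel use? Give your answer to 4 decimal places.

Binary symmetric channel: C = 1 − h₂(ε) where h₂ is the binary entropy function.
h₂(0.026) = −0.026·log₂0.026 − 0.974·log₂0.974 = 0.1739.
C = 1 − 0.1739 = 0.8261 bits per channel use.

0.8261 bits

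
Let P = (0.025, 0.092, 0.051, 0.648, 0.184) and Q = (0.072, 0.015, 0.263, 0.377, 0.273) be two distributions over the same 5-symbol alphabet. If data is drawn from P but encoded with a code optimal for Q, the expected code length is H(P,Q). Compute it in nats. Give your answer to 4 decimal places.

1.3913 nats

H(P,Q) = −Σ p·ln q.
  −0.025·ln(0.072) = 0.06578
  −0.092·ln(0.015) = 0.38637
  −0.051·ln(0.263) = 0.06812
  −0.648·ln(0.377) = 0.63213
  −0.184·ln(0.273) = 0.23888
H(P,Q) = 1.3913 nats.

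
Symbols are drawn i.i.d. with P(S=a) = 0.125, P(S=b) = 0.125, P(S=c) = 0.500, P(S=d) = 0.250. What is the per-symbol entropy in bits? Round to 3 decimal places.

1.750 bits

H(S) = −Σ p·log₂ p.
  −(0.125)·log₂(0.125) = 0.3750
  −(0.125)·log₂(0.125) = 0.3750
  −(0.500)·log₂(0.500) = 0.5000
  −(0.250)·log₂(0.250) = 0.5000
Sum: 0.3750 + 0.3750 + 0.5000 + 0.5000 = 1.750 bits.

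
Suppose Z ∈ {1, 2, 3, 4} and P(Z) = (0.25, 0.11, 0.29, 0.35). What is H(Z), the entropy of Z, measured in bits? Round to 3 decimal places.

1.898 bits

H(Z) = −Σ p·log₂ p.
  −(0.25)·log₂(0.25) = 0.5000
  −(0.11)·log₂(0.11) = 0.3503
  −(0.29)·log₂(0.29) = 0.5179
  −(0.35)·log₂(0.35) = 0.5301
Sum: 0.5000 + 0.3503 + 0.5179 + 0.5301 = 1.898 bits.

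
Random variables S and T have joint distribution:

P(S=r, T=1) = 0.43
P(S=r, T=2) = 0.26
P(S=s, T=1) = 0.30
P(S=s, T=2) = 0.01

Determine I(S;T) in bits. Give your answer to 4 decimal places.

0.1183 bits

Marginals: p(S) = (0.6900, 0.3100), p(T) = (0.7300, 0.2700).
I(S;T) = Σ p(x,y)·log₂[p(x,y)/(p(x)p(y))].
  (r,1): 0.43·log₂(0.8537) = -0.09814
  (r,2): 0.26·log₂(1.3956) = 0.12503
  (s,1): 0.30·log₂(1.3257) = 0.12202
  (s,2): 0.01·log₂(0.1195) = -0.03065
Sum = 0.1183 bits.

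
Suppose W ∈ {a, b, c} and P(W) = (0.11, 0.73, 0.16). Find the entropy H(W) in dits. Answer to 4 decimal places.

H(W) = −Σ p·log₁₀ p.
  −(0.11)·log₁₀(0.11) = 0.10545
  −(0.73)·log₁₀(0.73) = 0.09977
  −(0.16)·log₁₀(0.16) = 0.12734
Sum: 0.10545 + 0.09977 + 0.12734 = 0.3326 dits.

0.3326 dits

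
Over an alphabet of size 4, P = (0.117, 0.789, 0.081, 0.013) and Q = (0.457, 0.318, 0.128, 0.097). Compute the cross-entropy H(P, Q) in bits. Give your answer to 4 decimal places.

H(P,Q) = −Σ p·log₂ q.
  −0.117·log₂(0.457) = 0.13218
  −0.789·log₂(0.318) = 1.30414
  −0.081·log₂(0.128) = 0.24023
  −0.013·log₂(0.097) = 0.04376
H(P,Q) = 1.7203 bits.

1.7203 bits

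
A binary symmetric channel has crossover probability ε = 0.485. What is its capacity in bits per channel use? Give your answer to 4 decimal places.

0.0006 bits

Binary symmetric channel: C = 1 − h₂(ε) where h₂ is the binary entropy function.
h₂(0.485) = −0.485·log₂0.485 − 0.515·log₂0.515 = 0.9994.
C = 1 − 0.9994 = 0.0006 bits per channel use.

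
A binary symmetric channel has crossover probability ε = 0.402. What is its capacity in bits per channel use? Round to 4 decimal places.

Binary symmetric channel: C = 1 − h₂(ε) where h₂ is the binary entropy function.
h₂(0.402) = −0.402·log₂0.402 − 0.598·log₂0.598 = 0.9721.
C = 1 − 0.9721 = 0.0279 bits per channel use.

0.0279 bits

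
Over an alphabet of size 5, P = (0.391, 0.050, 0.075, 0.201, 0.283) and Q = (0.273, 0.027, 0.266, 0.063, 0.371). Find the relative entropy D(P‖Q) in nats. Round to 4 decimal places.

D(P‖Q) = Σ p·ln(p/q).
  0.391·ln(0.391/0.273) = 0.14046
  0.050·ln(0.050/0.027) = 0.03081
  0.075·ln(0.075/0.266) = -0.09495
  0.201·ln(0.201/0.063) = 0.23319
  0.283·ln(0.283/0.371) = -0.07662
D(P‖Q) = 0.2329 nats.

0.2329 nats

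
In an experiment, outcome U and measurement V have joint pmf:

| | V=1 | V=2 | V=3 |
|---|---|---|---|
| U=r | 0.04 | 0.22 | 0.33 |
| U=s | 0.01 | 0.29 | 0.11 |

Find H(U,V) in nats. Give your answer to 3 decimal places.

1.476 nats

H(U,V) = −Σ p(x,y)·ln p(x,y) over all 6 cells.
  cell (r,1): −0.04·ln0.04 = 0.1288
  cell (r,2): −0.22·ln0.22 = 0.3331
  cell (r,3): −0.33·ln0.33 = 0.3659
  cell (s,1): −0.01·ln0.01 = 0.0461
  cell (s,2): −0.29·ln0.29 = 0.3590
  cell (s,3): −0.11·ln0.11 = 0.2428
Sum = 1.476 nats.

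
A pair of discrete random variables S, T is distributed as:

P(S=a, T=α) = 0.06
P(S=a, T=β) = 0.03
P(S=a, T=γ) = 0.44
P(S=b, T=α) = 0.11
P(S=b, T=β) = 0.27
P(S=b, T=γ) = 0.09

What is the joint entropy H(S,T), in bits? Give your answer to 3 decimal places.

H(S,T) = −Σ p(x,y)·log₂ p(x,y) over all 6 cells.
  cell (a,α): −0.06·log₂0.06 = 0.2435
  cell (a,β): −0.03·log₂0.03 = 0.1518
  cell (a,γ): −0.44·log₂0.44 = 0.5211
  cell (b,α): −0.11·log₂0.11 = 0.3503
  cell (b,β): −0.27·log₂0.27 = 0.5100
  cell (b,γ): −0.09·log₂0.09 = 0.3127
Sum = 2.089 bits.

2.089 bits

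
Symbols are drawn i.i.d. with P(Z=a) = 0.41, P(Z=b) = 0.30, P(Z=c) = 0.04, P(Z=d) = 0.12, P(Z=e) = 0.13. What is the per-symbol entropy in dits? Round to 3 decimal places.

0.597 dits

H(Z) = −Σ p·log₁₀ p.
  −(0.41)·log₁₀(0.41) = 0.1588
  −(0.30)·log₁₀(0.30) = 0.1569
  −(0.04)·log₁₀(0.04) = 0.0559
  −(0.12)·log₁₀(0.12) = 0.1105
  −(0.13)·log₁₀(0.13) = 0.1152
Sum: 0.1588 + 0.1569 + 0.0559 + 0.1105 + 0.1152 = 0.597 dits.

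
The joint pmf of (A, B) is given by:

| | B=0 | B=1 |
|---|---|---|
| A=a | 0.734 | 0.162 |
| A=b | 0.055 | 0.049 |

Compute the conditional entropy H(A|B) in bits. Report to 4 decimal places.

Marginals: p(A) = (0.8960, 0.1040), p(B) = (0.7890, 0.2110).
H(A|B) = Σ p(B) · H(A|B=·).
  B=0: p=0.7890, H(A|B=0) = 0.3648
  B=1: p=0.2110, H(A|B=1) = 0.7819
Weighted sum = 0.4528 bits.

0.4528 bits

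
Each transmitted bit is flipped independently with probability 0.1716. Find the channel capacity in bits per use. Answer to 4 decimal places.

0.3386 bits

Binary symmetric channel: C = 1 − h₂(ε) where h₂ is the binary entropy function.
h₂(0.1716) = −0.1716·log₂0.1716 − 0.8284·log₂0.8284 = 0.6614.
C = 1 − 0.6614 = 0.3386 bits per channel use.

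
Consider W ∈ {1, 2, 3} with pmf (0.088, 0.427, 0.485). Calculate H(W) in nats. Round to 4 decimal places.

H(W) = −Σ p·ln p.
  −(0.088)·ln(0.088) = 0.21388
  −(0.427)·ln(0.427) = 0.36336
  −(0.485)·ln(0.485) = 0.35095
Sum: 0.21388 + 0.36336 + 0.35095 = 0.9282 nats.

0.9282 nats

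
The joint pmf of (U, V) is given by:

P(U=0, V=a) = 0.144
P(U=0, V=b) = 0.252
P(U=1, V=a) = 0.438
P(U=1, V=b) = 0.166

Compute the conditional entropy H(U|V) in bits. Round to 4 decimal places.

Marginals: p(U) = (0.3960, 0.6040), p(V) = (0.5820, 0.4180).
H(U|V) = Σ p(V) · H(U|V=·).
  V=a: p=0.5820, H(U|V=a) = 0.8072
  V=b: p=0.4180, H(U|V=b) = 0.9692
Weighted sum = 0.8749 bits.

0.8749 bits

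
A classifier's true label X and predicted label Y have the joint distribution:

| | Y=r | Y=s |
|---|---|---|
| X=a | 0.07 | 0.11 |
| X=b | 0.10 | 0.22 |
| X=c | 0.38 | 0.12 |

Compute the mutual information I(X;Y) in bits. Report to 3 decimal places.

0.135 bits

Marginals: p(X) = (0.1800, 0.3200, 0.5000), p(Y) = (0.5500, 0.4500).
I(X;Y) = H(X) + H(Y) − H(X,Y).
H(X) = 1.4713, H(Y) = 0.9928, H(X,Y) = 2.3291.
I(X;Y) = 1.4713 + 0.9928 − 2.3291 = 0.135 bits.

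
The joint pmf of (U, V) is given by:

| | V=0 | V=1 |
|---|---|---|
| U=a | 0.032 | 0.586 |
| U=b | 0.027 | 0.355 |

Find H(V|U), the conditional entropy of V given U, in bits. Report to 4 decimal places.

0.3224 bits

Marginals: p(U) = (0.6180, 0.3820), p(V) = (0.0590, 0.9410).
H(V|U) = Σ p(U) · H(V|U=·).
  U=a: p=0.6180, H(V|U=a) = 0.2939
  U=b: p=0.3820, H(V|U=b) = 0.3685
Weighted sum = 0.3224 bits.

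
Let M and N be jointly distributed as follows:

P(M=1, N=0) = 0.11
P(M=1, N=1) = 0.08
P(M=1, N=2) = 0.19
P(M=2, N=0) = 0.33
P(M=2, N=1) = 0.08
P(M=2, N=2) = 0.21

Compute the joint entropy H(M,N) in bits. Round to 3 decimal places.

2.389 bits

H(M,N) = −Σ p(x,y)·log₂ p(x,y) over all 6 cells.
  cell (1,0): −0.11·log₂0.11 = 0.3503
  cell (1,1): −0.08·log₂0.08 = 0.2915
  cell (1,2): −0.19·log₂0.19 = 0.4552
  cell (2,0): −0.33·log₂0.33 = 0.5278
  cell (2,1): −0.08·log₂0.08 = 0.2915
  cell (2,2): −0.21·log₂0.21 = 0.4728
Sum = 2.389 bits.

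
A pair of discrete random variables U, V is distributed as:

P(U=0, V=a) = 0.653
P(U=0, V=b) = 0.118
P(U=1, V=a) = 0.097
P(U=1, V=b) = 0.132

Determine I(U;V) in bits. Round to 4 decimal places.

0.1101 bits

Marginals: p(U) = (0.7710, 0.2290), p(V) = (0.7500, 0.2500).
I(U;V) = Σ p(x,y)·log₂[p(x,y)/(p(x)p(y))].
  (0,a): 0.653·log₂(1.1293) = 0.11453
  (0,b): 0.118·log₂(0.6122) = -0.08354
  (1,a): 0.097·log₂(0.5648) = -0.07995
  (1,b): 0.132·log₂(2.3057) = 0.15909
Sum = 0.1101 bits.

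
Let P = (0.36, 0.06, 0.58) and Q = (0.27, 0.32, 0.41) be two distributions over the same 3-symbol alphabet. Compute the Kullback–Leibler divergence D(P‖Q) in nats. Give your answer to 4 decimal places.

D(P‖Q) = Σ p·ln(p/q).
  0.36·ln(0.36/0.27) = 0.10357
  0.06·ln(0.06/0.32) = -0.10044
  0.58·ln(0.58/0.41) = 0.20119
D(P‖Q) = 0.2043 nats.

0.2043 nats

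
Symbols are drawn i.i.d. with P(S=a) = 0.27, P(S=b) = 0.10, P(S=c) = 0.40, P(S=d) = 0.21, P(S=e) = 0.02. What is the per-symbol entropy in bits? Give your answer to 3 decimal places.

1.957 bits

H(S) = −Σ p·log₂ p.
  −(0.27)·log₂(0.27) = 0.5100
  −(0.10)·log₂(0.10) = 0.3322
  −(0.40)·log₂(0.40) = 0.5288
  −(0.21)·log₂(0.21) = 0.4728
  −(0.02)·log₂(0.02) = 0.1129
Sum: 0.5100 + 0.3322 + 0.5288 + 0.4728 + 0.1129 = 1.957 bits.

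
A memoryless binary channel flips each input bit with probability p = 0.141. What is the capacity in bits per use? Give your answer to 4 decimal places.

Binary symmetric channel: C = 1 − h₂(ε) where h₂ is the binary entropy function.
h₂(0.141) = −0.141·log₂0.141 − 0.859·log₂0.859 = 0.5869.
C = 1 − 0.5869 = 0.4131 bits per channel use.

0.4131 bits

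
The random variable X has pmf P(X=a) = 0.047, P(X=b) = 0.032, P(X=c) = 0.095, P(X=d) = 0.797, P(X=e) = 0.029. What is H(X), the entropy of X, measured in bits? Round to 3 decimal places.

H(X) = −Σ p·log₂ p.
  −(0.047)·log₂(0.047) = 0.2073
  −(0.032)·log₂(0.032) = 0.1589
  −(0.095)·log₂(0.095) = 0.3226
  −(0.797)·log₂(0.797) = 0.2609
  −(0.029)·log₂(0.029) = 0.1481
Sum: 0.2073 + 0.1589 + 0.3226 + 0.2609 + 0.1481 = 1.098 bits.

1.098 bits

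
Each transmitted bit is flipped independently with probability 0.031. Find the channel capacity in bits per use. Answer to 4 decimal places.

Binary symmetric channel: C = 1 − h₂(ε) where h₂ is the binary entropy function.
h₂(0.031) = −0.031·log₂0.031 − 0.969·log₂0.969 = 0.1994.
C = 1 − 0.1994 = 0.8006 bits per channel use.

0.8006 bits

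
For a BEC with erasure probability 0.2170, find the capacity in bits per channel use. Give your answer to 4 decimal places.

Binary erasure channel: capacity C = 1 − ε.
C = 1 − 0.2170 = 0.7830 bits per channel use.

0.7830 bits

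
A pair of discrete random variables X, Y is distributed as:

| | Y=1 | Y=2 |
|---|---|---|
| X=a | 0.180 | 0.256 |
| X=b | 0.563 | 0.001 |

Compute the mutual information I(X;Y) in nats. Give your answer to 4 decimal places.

Marginals: p(X) = (0.4360, 0.5640), p(Y) = (0.7430, 0.2570).
I(X;Y) = H(X) + H(Y) − H(X,Y).
H(X) = 0.6849, H(Y) = 0.5699, H(X,Y) = 0.9878.
I(X;Y) = 0.6849 + 0.5699 − 0.9878 = 0.2670 nats.

0.2670 nats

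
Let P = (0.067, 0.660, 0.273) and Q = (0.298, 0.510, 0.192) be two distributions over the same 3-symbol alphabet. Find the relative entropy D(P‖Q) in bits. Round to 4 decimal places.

D(P‖Q) = Σ p·log₂(p/q).
  0.067·log₂(0.067/0.298) = -0.14426
  0.660·log₂(0.660/0.510) = 0.24550
  0.273·log₂(0.273/0.192) = 0.13863
D(P‖Q) = 0.2399 bits.

0.2399 bits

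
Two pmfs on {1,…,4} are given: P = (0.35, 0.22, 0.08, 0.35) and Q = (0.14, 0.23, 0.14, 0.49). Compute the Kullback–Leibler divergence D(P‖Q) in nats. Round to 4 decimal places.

0.1484 nats

D(P‖Q) = Σ p·ln(p/q).
  0.35·ln(0.35/0.14) = 0.32070
  0.22·ln(0.22/0.23) = -0.00978
  0.08·ln(0.08/0.14) = -0.04477
  0.35·ln(0.35/0.49) = -0.11777
D(P‖Q) = 0.1484 nats.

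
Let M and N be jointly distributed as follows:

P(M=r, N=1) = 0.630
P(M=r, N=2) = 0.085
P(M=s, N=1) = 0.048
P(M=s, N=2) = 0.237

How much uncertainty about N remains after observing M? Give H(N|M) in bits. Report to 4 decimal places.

0.5626 bits

Chain rule: H(N|M) = H(M,N) − H(M).
Marginals: p(M) = (0.7150, 0.2850), p(N) = (0.6780, 0.3220).
H(M,N) = 1.4248 bits; H(M) = 0.8622 bits.
H(N|M) = 1.4248 − 0.8622 = 0.5626 bits.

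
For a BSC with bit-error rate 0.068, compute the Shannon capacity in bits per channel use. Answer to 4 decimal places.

0.6416 bits

Binary symmetric channel: C = 1 − h₂(ε) where h₂ is the binary entropy function.
h₂(0.068) = −0.068·log₂0.068 − 0.932·log₂0.932 = 0.3584.
C = 1 − 0.3584 = 0.6416 bits per channel use.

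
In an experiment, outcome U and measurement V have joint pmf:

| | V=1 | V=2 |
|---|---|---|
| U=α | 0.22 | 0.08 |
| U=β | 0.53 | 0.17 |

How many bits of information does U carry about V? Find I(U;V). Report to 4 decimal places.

0.0005 bits

Marginals: p(U) = (0.3000, 0.7000), p(V) = (0.7500, 0.2500).
I(U;V) = Σ p(x,y)·log₂[p(x,y)/(p(x)p(y))].
  (α,1): 0.22·log₂(0.9778) = -0.00713
  (α,2): 0.08·log₂(1.0667) = 0.00745
  (β,1): 0.53·log₂(1.0095) = 0.00725
  (β,2): 0.17·log₂(0.9714) = -0.00711
Sum = 0.0005 bits.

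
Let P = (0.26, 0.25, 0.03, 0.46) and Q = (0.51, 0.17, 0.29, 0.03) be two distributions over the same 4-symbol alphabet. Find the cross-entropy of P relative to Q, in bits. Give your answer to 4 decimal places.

H(P,Q) = −Σ p·log₂ q.
  −0.26·log₂(0.51) = 0.25257
  −0.25·log₂(0.17) = 0.63910
  −0.03·log₂(0.29) = 0.05358
  −0.46·log₂(0.03) = 2.32709
H(P,Q) = 3.2723 bits.

3.2723 bits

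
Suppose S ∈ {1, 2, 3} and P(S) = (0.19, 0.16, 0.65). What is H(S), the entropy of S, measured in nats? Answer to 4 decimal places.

0.8888 nats

H(S) = −Σ p·ln p.
  −(0.19)·ln(0.19) = 0.31554
  −(0.16)·ln(0.16) = 0.29321
  −(0.65)·ln(0.65) = 0.28001
Sum: 0.31554 + 0.29321 + 0.28001 = 0.8888 nats.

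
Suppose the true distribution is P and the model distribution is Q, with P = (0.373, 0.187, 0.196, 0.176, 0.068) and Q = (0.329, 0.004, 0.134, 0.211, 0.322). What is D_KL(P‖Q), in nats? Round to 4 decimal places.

0.7027 nats

D(P‖Q) = Σ p·ln(p/q).
  0.373·ln(0.373/0.329) = 0.04682
  0.187·ln(0.187/0.004) = 0.71898
  0.196·ln(0.196/0.134) = 0.07453
  0.176·ln(0.176/0.211) = -0.03192
  0.068·ln(0.068/0.322) = -0.10574
D(P‖Q) = 0.7027 nats.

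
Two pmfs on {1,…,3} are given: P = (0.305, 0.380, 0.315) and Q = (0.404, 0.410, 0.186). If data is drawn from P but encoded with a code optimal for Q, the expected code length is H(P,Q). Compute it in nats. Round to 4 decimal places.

H(P,Q) = −Σ p·ln q.
  −0.305·ln(0.404) = 0.27643
  −0.380·ln(0.410) = 0.33881
  −0.315·ln(0.186) = 0.52983
H(P,Q) = 1.1451 nats.

1.1451 nats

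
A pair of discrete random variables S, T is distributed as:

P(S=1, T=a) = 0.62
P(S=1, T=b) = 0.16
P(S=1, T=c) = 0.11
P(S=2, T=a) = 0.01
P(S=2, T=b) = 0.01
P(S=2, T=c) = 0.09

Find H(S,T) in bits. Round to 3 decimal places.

H(S,T) = −Σ p(x,y)·log₂ p(x,y) over all 6 cells.
  cell (1,a): −0.62·log₂0.62 = 0.4276
  cell (1,b): −0.16·log₂0.16 = 0.4230
  cell (1,c): −0.11·log₂0.11 = 0.3503
  cell (2,a): −0.01·log₂0.01 = 0.0664
  cell (2,b): −0.01·log₂0.01 = 0.0664
  cell (2,c): −0.09·log₂0.09 = 0.3127
Sum = 1.646 bits.

1.646 bits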